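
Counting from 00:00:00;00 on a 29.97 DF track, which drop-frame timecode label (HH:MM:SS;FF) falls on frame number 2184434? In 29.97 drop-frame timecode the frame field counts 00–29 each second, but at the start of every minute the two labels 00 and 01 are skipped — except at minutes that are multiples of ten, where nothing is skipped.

Ten DF minutes hold 17982 frames, so frame 2184434 lies in block 121 (frames 2175822–2193803) with 8612 frames into that block.
The block's first minute is 1800 frames and the rest 1798 each; 8612 frames reaches minute 4, so 121 × 18 + 4 × 2 = 2186 labels have been skipped so far.
Adding those back, label number 2184434 + 2186 = 2186620 at 30 labels/s is 72887 s + 10 f = 20 h 14 min 47 s frame 10, i.e. 20:14:47;10.

20:14:47;10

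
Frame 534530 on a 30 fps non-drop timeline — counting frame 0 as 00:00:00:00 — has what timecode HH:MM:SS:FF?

534530 ÷ 30 = 17817 full seconds, remainder 20 frames.
17817 s = 4 h 56 min 57 s.
Timecode: 04:56:57:20.

04:56:57:20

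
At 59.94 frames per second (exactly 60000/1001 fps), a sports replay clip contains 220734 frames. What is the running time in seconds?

3682.5789 seconds

Running time = 220734 / (60000/1001) = 3682.5789 s.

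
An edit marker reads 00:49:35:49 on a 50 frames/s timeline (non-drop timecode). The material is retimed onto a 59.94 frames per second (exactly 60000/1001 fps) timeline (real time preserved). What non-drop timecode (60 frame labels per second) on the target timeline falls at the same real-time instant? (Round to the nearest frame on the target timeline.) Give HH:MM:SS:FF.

00:49:33:00

Source frame index: (0×3600 + 49×60 + 35) × 50 + 49 = 148799.
Real time: 148799 / (50) = 148799/50 s.
Target frame: (148799/50) × (60000/1001) = 25508400/143 ≈ 178380.420 → 178380.
At 60 labels/s: frame 178380 → 00:49:33:00.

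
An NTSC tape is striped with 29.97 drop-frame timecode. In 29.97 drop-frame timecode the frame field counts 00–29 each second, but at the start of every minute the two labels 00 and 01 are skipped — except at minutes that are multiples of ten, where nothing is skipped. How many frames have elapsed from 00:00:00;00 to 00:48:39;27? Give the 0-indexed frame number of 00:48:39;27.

87509

As if non-drop at 30 labels/s: (0 × 3600 + 48 × 60 + 39) × 30 + 27 = 87597.
Minute boundaries passed: 48; those not divisible by 10: 48 − 4 = 44; dropped labels = 2 × 44 = 88.
Actual frame index = 87597 − 88 = 87509.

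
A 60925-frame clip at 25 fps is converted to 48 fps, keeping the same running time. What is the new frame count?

116976 frames

Target frames = source frames × (target rate / source rate) = 60925 × (48)/(25) = 60925 × 48/25 = 116976.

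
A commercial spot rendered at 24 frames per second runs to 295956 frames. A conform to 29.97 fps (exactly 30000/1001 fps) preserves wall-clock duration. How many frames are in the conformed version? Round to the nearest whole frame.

Frames at target rate = 295956 × (30000/1001) / (24) = 369945000/1001 ≈ 369575.425.
Nearest whole frame: 369575.

369575 frames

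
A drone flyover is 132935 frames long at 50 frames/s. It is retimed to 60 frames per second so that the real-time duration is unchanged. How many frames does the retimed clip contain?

Target frames = source frames × (target rate / source rate) = 132935 × (60)/(50) = 132935 × 6/5 = 159522.

159522 frames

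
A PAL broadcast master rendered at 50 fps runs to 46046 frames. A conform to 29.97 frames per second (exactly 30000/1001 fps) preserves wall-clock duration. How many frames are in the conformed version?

Target frames = source frames × (target rate / source rate) = 46046 × (30000/1001)/(50) = 46046 × 600/1001 = 27600.

27600 frames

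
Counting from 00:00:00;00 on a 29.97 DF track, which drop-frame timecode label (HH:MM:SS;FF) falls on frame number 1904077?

Ten DF minutes hold 17982 frames, so frame 1904077 lies in block 105 (frames 1888110–1906091) with 15967 frames into that block.
The block's first minute is 1800 frames and the rest 1798 each; 15967 frames reaches minute 8, so 105 × 18 + 8 × 2 = 1906 labels have been skipped so far.
Adding those back, label number 1904077 + 1906 = 1905983 at 30 labels/s is 63532 s + 23 f = 17 h 38 min 52 s frame 23, i.e. 17:38:52;23.

17:38:52;23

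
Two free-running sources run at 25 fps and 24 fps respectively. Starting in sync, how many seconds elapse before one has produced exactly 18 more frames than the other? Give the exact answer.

18 seconds

The gap grows by |24 − 25| = 1 frame per second.
Time for a 18-frame gap: 18 ÷ (1) = 18 s.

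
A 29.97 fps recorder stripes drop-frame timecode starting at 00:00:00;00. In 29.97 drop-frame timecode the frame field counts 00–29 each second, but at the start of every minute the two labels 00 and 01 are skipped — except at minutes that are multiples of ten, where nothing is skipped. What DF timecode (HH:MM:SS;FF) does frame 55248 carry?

00:30:43;12

Ten DF minutes hold 17982 frames, so frame 55248 lies in block 3 (frames 53946–71927) with 1302 frames into that block.
The block's first minute is 1800 frames and the rest 1798 each; 1302 frames reaches minute 0, so 3 × 18 + 0 × 2 = 54 labels have been skipped so far.
Adding those back, label number 55248 + 54 = 55302 at 30 labels/s is 1843 s + 12 f = 0 h 30 min 43 s frame 12, i.e. 00:30:43;12.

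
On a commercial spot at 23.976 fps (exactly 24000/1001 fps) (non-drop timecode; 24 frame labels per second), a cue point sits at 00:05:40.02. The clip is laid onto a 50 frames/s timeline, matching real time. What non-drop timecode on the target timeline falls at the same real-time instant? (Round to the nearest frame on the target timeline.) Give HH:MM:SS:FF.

00:05:40:21

Source frame index: (0×3600 + 5×60 + 40) × 24 + 2 = 8162.
Real time: 8162 / (24000/1001) = 4085081/12000 s.
Target frame: (4085081/12000) × (50) = 4085081/240 ≈ 17021.171 → 17021.
At 50 labels/s: frame 17021 → 00:05:40:21.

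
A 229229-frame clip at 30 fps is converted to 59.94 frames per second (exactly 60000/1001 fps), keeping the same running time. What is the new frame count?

458000 frames

Target frames = source frames × (target rate / source rate) = 229229 × (60000/1001)/(30) = 229229 × 2000/1001 = 458000.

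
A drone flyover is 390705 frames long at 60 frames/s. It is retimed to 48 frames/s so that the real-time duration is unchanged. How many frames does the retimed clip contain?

312564 frames

Target frames = source frames × (target rate / source rate) = 390705 × (48)/(60) = 390705 × 4/5 = 312564.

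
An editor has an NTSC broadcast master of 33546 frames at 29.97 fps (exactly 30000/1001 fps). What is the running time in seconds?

Running time = 33546 / (30000/1001) = 1119.3182 s.

1119.3182 seconds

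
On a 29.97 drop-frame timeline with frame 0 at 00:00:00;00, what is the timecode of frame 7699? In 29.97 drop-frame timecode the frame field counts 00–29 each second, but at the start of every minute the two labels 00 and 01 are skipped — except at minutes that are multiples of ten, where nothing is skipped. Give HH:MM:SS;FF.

00:04:16;27

Ten DF minutes hold 17982 frames, so frame 7699 lies in block 0 (frames 0–17981) with 7699 frames into that block.
The block's first minute is 1800 frames and the rest 1798 each; 7699 frames reaches minute 4, so 0 × 18 + 4 × 2 = 8 labels have been skipped so far.
Adding those back, label number 7699 + 8 = 7707 at 30 labels/s is 256 s + 27 f = 0 h 4 min 16 s frame 27, i.e. 00:04:16;27.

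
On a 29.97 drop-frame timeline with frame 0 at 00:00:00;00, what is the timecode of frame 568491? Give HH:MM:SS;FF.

05:16:08;21

Ten DF minutes hold 17982 frames, so frame 568491 lies in block 31 (frames 557442–575423) with 11049 frames into that block.
The block's first minute is 1800 frames and the rest 1798 each; 11049 frames reaches minute 6, so 31 × 18 + 6 × 2 = 570 labels have been skipped so far.
Adding those back, label number 568491 + 570 = 569061 at 30 labels/s is 18968 s + 21 f = 5 h 16 min 8 s frame 21, i.e. 05:16:08;21.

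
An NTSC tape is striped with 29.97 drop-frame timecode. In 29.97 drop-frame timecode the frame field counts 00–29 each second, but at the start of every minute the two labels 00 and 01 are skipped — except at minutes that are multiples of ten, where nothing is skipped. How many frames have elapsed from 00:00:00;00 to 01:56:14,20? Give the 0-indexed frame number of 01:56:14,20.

209030

Complete 10-minute blocks: 11, each 17982 frames → 197802.
Remaining 6 whole minutes in the current block: 1800 + 5 × 1798 = 10790 frames.
Within the current minute: 14 × 30 + 20 − 2 = 438 (labels ;00/;01 skipped at this minute). Total = 197802 + 10790 + 438 = 209030.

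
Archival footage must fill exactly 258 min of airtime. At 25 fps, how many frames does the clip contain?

258 min = 15480 s.
Frames = 15480 × 25 = 387000.

387000 frames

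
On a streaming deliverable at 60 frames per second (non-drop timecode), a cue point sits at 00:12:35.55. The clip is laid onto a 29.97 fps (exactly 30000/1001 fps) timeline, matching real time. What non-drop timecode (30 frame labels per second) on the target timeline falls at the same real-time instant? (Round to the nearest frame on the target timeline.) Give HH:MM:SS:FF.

00:12:35:05

Source frame index: (0×3600 + 12×60 + 35) × 60 + 55 = 45355.
Real time: 45355 / (60) = 9071/12 s.
Target frame: (9071/12) × (30000/1001) = 22677500/1001 ≈ 22654.845 → 22655.
At 30 labels/s: frame 22655 → 00:12:35:05.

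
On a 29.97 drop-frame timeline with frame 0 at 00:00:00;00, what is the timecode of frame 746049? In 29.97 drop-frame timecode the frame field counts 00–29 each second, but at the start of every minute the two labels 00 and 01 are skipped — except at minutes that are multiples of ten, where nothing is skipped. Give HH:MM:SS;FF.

Ten DF minutes hold 17982 frames, so frame 746049 lies in block 41 (frames 737262–755243) with 8787 frames into that block.
The block's first minute is 1800 frames and the rest 1798 each; 8787 frames reaches minute 4, so 41 × 18 + 4 × 2 = 746 labels have been skipped so far.
Adding those back, label number 746049 + 746 = 746795 at 30 labels/s is 24893 s + 5 f = 6 h 54 min 53 s frame 5, i.e. 06:54:53;05.

06:54:53;05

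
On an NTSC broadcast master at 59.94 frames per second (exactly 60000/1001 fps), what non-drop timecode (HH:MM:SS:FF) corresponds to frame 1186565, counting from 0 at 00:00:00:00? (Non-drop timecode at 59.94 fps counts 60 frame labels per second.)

1186565 ÷ 60 = 19776 full seconds, remainder 5 frames.
19776 s = 5 h 29 min 36 s.
Timecode: 05:29:36:05.

05:29:36:05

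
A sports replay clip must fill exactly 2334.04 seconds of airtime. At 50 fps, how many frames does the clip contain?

116702 frames

Frames = 2334.04 × 50 = 116702.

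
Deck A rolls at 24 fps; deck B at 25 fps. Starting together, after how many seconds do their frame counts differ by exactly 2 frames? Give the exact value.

The gap grows by |25 − 24| = 1 frame per second.
Time for a 2-frame gap: 2 ÷ (1) = 2 s.

2 seconds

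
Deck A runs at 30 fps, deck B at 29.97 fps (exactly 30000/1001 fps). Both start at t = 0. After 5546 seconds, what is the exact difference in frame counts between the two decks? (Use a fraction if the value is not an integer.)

A emits 30 × 5546 = 166380 frames; B emits 30000/1001 × 5546 = 166380000/1001.
Difference = 166380/1001 frames (≈ 166.2138); B is behind A.

166380/1001 frames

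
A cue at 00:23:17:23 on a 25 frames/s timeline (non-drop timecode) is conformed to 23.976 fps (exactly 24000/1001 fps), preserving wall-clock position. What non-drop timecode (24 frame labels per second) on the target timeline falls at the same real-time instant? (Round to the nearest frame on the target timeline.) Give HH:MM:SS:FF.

00:23:16:13

Source frame index: (0×3600 + 23×60 + 17) × 25 + 23 = 34948.
Real time: 34948 / (25) = 34948/25 s.
Target frame: (34948/25) × (24000/1001) = 33550080/1001 ≈ 33516.563 → 33517.
At 24 labels/s: frame 33517 → 00:23:16:13.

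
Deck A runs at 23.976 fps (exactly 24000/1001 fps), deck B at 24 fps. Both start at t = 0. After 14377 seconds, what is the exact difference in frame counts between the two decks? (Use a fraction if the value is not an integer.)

31368/91 frames

A emits 24000/1001 × 14377 = 31368000/91 frames; B emits 24 × 14377 = 345048.
Difference = 31368/91 frames (≈ 344.7033); B is ahead of A.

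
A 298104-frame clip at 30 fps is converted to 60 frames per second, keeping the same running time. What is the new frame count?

Target frames = source frames × (target rate / source rate) = 298104 × (60)/(30) = 298104 × 2 = 596208.

596208 frames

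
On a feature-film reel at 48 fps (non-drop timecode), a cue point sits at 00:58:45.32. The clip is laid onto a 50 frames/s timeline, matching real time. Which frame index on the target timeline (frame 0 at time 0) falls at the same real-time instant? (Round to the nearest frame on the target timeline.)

frame 176283

Source frame index: (0×3600 + 58×60 + 45) × 48 + 32 = 169232.
Real time: 169232 / (48) = 10577/3 s.
Target frame: (10577/3) × (50) = 528850/3 ≈ 176283.333 → 176283.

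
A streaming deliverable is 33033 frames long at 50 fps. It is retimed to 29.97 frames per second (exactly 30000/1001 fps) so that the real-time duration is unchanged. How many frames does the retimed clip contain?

Target frames = source frames × (target rate / source rate) = 33033 × (30000/1001)/(50) = 33033 × 600/1001 = 19800.

19800 frames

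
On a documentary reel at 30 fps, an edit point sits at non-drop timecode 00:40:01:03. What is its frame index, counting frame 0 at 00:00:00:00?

Total seconds to the label: (0 × 3600 + 40 × 60 + 1) = 2401.
Frame index = 2401 × 30 + 3 = 72033.

72033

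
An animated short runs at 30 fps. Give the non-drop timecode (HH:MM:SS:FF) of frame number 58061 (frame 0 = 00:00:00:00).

58061 ÷ 30 = 1935 full seconds, remainder 11 frames.
1935 s = 0 h 32 min 15 s.
Timecode: 00:32:15:11.

00:32:15:11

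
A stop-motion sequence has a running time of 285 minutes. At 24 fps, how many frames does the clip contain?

285 min = 17100 s.
Frames = 17100 × 24 = 410400.

410400 frames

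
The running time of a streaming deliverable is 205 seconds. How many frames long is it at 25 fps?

Frames = 205 × 25 = 5125.

5125 frames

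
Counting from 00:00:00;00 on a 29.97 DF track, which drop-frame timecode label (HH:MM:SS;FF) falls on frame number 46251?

Each 10-minute DF block holds 10 × 60 × 30 − 9 × 2 = 17982 frames. 46251 ÷ 17982 → 2 full blocks, remainder 10287.
Within the partial block the first minute is 1800 frames and each further minute 1798, so 5 further minute boundaries passed. Total skipped labels = 18 × 2 + 2 × 5 = 46.
Non-drop label index = 46251 + 46 = 46297; at 30 labels/s that is 00:25:43:07, i.e. DF 00:25:43;07.

00:25:43;07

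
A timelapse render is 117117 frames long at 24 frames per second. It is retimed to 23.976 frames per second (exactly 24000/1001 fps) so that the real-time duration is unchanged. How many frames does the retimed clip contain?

Target frames = source frames × (target rate / source rate) = 117117 × (24000/1001)/(24) = 117117 × 1000/1001 = 117000.

117000 frames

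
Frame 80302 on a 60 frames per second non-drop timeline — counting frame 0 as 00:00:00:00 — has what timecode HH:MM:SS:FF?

80302 ÷ 60 = 1338 full seconds, remainder 22 frames.
1338 s = 0 h 22 min 18 s.
Timecode: 00:22:18:22.

00:22:18:22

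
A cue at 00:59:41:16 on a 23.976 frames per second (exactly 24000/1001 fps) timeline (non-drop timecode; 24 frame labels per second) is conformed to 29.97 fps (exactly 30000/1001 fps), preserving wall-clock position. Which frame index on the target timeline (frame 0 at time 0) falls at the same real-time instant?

Source frame index: (0×3600 + 59×60 + 41) × 24 + 16 = 85960.
Real time: 85960 / (24000/1001) = 2151149/600 s.
Target frame: (2151149/600) × (30000/1001) = 107450.

frame 107450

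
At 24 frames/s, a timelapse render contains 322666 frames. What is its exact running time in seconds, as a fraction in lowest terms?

161333/12 seconds

Running time = 322666 ÷ (24) = 322666 × 1/24 = 161333/12 s.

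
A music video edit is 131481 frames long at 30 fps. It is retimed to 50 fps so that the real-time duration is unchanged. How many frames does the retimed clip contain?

219135 frames

Target frames = source frames × (target rate / source rate) = 131481 × (50)/(30) = 131481 × 5/3 = 219135.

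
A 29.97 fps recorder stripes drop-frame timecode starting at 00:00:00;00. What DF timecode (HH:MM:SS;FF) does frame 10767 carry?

00:05:59;07

Ten DF minutes hold 17982 frames, so frame 10767 lies in block 0 (frames 0–17981) with 10767 frames into that block.
The block's first minute is 1800 frames and the rest 1798 each; 10767 frames reaches minute 5, so 0 × 18 + 5 × 2 = 10 labels have been skipped so far.
Adding those back, label number 10767 + 10 = 10777 at 30 labels/s is 359 s + 7 f = 0 h 5 min 59 s frame 7, i.e. 00:05:59;07.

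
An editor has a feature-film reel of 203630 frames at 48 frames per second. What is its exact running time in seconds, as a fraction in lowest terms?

Running time = 203630 ÷ (48) = 203630 × 1/48 = 101815/24 s.

101815/24 seconds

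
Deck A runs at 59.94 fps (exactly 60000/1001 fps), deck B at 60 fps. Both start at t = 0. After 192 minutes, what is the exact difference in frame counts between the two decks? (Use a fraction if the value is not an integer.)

691200/1001 frames

192 min = 11520 s.
A emits 60000/1001 × 11520 = 691200000/1001 frames; B emits 60 × 11520 = 691200.
Difference = 691200/1001 frames (≈ 690.5095); B is ahead of A.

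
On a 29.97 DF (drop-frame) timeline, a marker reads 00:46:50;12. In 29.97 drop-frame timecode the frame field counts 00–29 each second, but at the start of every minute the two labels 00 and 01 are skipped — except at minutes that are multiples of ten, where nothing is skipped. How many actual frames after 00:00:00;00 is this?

84228

Complete 10-minute blocks: 4, each 17982 frames → 71928.
Remaining 6 whole minutes in the current block: 1800 + 5 × 1798 = 10790 frames.
Within the current minute: 50 × 30 + 12 − 2 = 1510 (labels ;00/;01 skipped at this minute). Total = 71928 + 10790 + 1510 = 84228.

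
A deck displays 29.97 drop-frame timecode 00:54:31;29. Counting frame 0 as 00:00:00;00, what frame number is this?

98061

Complete 10-minute blocks: 5, each 17982 frames → 89910.
Remaining 4 whole minutes in the current block: 1800 + 3 × 1798 = 7194 frames.
Within the current minute: 31 × 30 + 29 − 2 = 957 (labels ;00/;01 skipped at this minute). Total = 89910 + 7194 + 957 = 98061.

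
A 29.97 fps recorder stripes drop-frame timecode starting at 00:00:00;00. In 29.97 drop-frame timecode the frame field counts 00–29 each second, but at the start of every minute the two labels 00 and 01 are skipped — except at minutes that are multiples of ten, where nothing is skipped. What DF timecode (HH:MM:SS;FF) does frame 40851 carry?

Ten DF minutes hold 17982 frames, so frame 40851 lies in block 2 (frames 35964–53945) with 4887 frames into that block.
The block's first minute is 1800 frames and the rest 1798 each; 4887 frames reaches minute 2, so 2 × 18 + 2 × 2 = 40 labels have been skipped so far.
Adding those back, label number 40851 + 40 = 40891 at 30 labels/s is 1363 s + 1 f = 0 h 22 min 43 s frame 1, i.e. 00:22:43;01.

00:22:43;01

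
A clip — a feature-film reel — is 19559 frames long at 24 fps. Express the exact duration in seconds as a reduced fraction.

19559/24 seconds

Running time = 19559 ÷ (24) = 19559 × 1/24 = 19559/24 s.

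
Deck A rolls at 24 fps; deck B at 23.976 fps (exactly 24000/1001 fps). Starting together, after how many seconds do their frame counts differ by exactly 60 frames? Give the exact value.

The gap grows by |24000/1001 − 24| = 24/1001 frames per second.
Time for a 60-frame gap: 60 ÷ (24/1001) = 2502.5 s.

2502.5 seconds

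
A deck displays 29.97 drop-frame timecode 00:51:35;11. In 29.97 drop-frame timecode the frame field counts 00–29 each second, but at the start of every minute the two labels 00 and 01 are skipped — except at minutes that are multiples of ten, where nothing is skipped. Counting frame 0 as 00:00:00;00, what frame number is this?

Complete 10-minute blocks: 5, each 17982 frames → 89910.
Remaining 1 whole minute in the current block: 1800 + 0 × 1798 = 1800 frames.
Within the current minute: 35 × 30 + 11 − 2 = 1059 (labels ;00/;01 skipped at this minute). Total = 89910 + 1800 + 1059 = 92769.

92769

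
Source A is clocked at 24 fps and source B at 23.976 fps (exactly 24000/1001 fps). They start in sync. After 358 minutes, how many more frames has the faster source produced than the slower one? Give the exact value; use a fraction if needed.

515520/1001 frames

358 min = 21480 s.
A emits 24 × 21480 = 515520 frames; B emits 24000/1001 × 21480 = 515520000/1001.
Difference = 515520/1001 frames (≈ 515.0050); B is behind A.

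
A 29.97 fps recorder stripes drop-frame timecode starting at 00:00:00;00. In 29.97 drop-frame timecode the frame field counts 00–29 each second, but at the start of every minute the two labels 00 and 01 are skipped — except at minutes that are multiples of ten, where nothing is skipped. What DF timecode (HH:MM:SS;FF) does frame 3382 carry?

00:01:52;24

Each 10-minute DF block holds 10 × 60 × 30 − 9 × 2 = 17982 frames. 3382 ÷ 17982 → 0 full blocks, remainder 3382.
Within the partial block the first minute is 1800 frames and each further minute 1798, so 1 further minute boundary passed. Total skipped labels = 18 × 0 + 2 × 1 = 2.
Non-drop label index = 3382 + 2 = 3384; at 30 labels/s that is 00:01:52:24, i.e. DF 00:01:52;24.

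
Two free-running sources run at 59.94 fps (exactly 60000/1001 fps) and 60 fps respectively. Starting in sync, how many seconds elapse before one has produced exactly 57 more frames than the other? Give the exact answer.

950.95 seconds

The gap grows by |60 − 60000/1001| = 60/1001 frames per second.
Time for a 57-frame gap: 57 ÷ (60/1001) = 950.95 s.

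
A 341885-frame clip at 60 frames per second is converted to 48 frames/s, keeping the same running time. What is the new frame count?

Target frames = source frames × (target rate / source rate) = 341885 × (48)/(60) = 341885 × 4/5 = 273508.

273508 frames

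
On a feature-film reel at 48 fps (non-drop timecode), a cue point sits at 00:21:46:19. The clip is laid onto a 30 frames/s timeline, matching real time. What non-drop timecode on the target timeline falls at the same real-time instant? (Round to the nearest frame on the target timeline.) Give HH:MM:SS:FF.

00:21:46:12

Source frame index: (0×3600 + 21×60 + 46) × 48 + 19 = 62707.
Real time: 62707 / (48) = 62707/48 s.
Target frame: (62707/48) × (30) = 313535/8 ≈ 39191.875 → 39192.
At 30 labels/s: frame 39192 → 00:21:46:12.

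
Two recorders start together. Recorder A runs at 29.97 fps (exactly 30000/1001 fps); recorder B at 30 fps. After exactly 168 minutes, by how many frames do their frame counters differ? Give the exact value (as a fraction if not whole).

168 min = 10080 s.
A emits 30000/1001 × 10080 = 43200000/143 frames; B emits 30 × 10080 = 302400.
Difference = 43200/143 frames (≈ 302.0979); B is ahead of A.

43200/143 frames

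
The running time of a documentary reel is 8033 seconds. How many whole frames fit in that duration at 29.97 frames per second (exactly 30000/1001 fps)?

Frames = 8033 × 30000/1001 = 240990000/1001 ≈ 240749.2507.
Complete frames: 240749.

240749 frames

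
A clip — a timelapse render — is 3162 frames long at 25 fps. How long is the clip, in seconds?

Running time = 3162 / (25) = 126.48 s.

126.48 seconds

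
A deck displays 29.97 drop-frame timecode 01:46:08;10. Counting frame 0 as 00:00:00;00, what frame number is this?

Complete 10-minute blocks: 10, each 17982 frames → 179820.
Remaining 6 whole minutes in the current block: 1800 + 5 × 1798 = 10790 frames.
Within the current minute: 8 × 30 + 10 − 2 = 248 (labels ;00/;01 skipped at this minute). Total = 179820 + 10790 + 248 = 190858.

190858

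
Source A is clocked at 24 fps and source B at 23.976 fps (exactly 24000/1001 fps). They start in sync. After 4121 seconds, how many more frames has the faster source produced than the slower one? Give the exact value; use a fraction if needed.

7608/77 frames

A emits 24 × 4121 = 98904 frames; B emits 24000/1001 × 4121 = 7608000/77.
Difference = 7608/77 frames (≈ 98.8052); B is behind A.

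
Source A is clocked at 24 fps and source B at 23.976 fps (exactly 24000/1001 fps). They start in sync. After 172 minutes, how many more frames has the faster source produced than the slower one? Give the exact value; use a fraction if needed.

247680/1001 frames

172 min = 10320 s.
A emits 24 × 10320 = 247680 frames; B emits 24000/1001 × 10320 = 247680000/1001.
Difference = 247680/1001 frames (≈ 247.4326); B is behind A.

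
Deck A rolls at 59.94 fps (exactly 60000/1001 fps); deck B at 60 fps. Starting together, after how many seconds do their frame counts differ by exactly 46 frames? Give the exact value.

23023/30 seconds

The gap grows by |60 − 60000/1001| = 60/1001 frames per second.
Time for a 46-frame gap: 46 ÷ (60/1001) = 23023/30 s.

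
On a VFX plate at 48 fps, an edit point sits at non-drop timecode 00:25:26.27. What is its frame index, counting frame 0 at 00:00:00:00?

frame 73275

Total seconds to the label: (0 × 3600 + 25 × 60 + 26) = 1526.
Frame index = 1526 × 48 + 27 = 73275.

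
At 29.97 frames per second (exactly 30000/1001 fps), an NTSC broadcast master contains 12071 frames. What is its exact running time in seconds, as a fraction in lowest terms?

Running time = 12071 ÷ (30000/1001) = 12071 × 1001/30000 = 12083071/30000 s.

12083071/30000 seconds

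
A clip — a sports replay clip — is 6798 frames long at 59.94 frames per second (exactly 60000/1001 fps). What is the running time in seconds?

113.4133 seconds

Running time = 6798 / (60000/1001) = 113.4133 s.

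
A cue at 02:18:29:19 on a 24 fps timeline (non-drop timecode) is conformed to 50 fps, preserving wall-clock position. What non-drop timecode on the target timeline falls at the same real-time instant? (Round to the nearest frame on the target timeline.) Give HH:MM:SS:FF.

02:18:29:40

Source frame index: (2×3600 + 18×60 + 29) × 24 + 19 = 199435.
Real time: 199435 / (24) = 199435/24 s.
Target frame: (199435/24) × (50) = 4985875/12 ≈ 415489.583 → 415490.
At 50 labels/s: frame 415490 → 02:18:29:40.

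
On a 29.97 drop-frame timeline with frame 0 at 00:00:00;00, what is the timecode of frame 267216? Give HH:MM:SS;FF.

Each 10-minute DF block holds 10 × 60 × 30 − 9 × 2 = 17982 frames. 267216 ÷ 17982 → 14 full blocks, remainder 15468.
Within the partial block the first minute is 1800 frames and each further minute 1798, so 8 further minute boundaries passed. Total skipped labels = 18 × 14 + 2 × 8 = 268.
Non-drop label index = 267216 + 268 = 267484; at 30 labels/s that is 02:28:36:04, i.e. DF 02:28:36;04.

02:28:36;04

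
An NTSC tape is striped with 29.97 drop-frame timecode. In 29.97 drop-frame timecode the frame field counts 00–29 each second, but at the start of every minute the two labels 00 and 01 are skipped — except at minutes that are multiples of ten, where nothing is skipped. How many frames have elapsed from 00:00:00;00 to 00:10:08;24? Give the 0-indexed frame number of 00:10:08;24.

18246

Complete 10-minute blocks: 1, each 17982 frames → 17982.
Remaining 0 whole minutes in the current block: 0 frames.
Within the current minute: 8 × 30 + 24 = 264. Total = 17982 + 0 + 264 = 18246.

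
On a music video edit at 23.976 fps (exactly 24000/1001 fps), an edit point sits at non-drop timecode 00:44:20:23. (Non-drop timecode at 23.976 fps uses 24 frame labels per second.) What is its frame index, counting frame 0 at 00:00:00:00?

Total seconds to the label: (0 × 3600 + 44 × 60 + 20) = 2660.
Frame index = 2660 × 24 + 23 = 63863.

63863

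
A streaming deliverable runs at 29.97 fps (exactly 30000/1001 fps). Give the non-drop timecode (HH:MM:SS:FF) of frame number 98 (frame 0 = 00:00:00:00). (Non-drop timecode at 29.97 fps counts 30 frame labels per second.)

98 ÷ 30 = 3 full seconds, remainder 8 frames.
3 s = 0 h 0 min 3 s.
Timecode: 00:00:03:08.

00:00:03:08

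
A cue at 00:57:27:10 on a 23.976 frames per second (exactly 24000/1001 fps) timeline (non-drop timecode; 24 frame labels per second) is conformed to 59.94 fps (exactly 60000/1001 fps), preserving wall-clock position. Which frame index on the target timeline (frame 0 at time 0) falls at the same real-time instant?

Source frame index: (0×3600 + 57×60 + 27) × 24 + 10 = 82738.
Real time: 82738 / (24000/1001) = 41410369/12000 s.
Target frame: (41410369/12000) × (60000/1001) = 206845.

frame 206845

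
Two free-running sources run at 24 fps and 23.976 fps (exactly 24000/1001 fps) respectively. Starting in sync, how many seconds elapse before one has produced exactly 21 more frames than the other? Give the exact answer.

The gap grows by |24000/1001 − 24| = 24/1001 frames per second.
Time for a 21-frame gap: 21 ÷ (24/1001) = 875.875 s.

875.875 seconds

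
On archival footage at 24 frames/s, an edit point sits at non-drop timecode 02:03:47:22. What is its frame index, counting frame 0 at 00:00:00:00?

Total seconds to the label: (2 × 3600 + 3 × 60 + 47) = 7427.
Frame index = 7427 × 24 + 22 = 178270.

frame 178270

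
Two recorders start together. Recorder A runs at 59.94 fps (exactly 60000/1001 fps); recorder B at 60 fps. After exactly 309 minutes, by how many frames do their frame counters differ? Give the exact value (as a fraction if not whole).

1112400/1001 frames

309 min = 18540 s.
A emits 60000/1001 × 18540 = 1112400000/1001 frames; B emits 60 × 18540 = 1112400.
Difference = 1112400/1001 frames (≈ 1111.2887); B is ahead of A.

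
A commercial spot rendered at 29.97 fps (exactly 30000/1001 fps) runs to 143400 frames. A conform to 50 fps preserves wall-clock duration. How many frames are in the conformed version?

Target frames = source frames × (target rate / source rate) = 143400 × (50)/(30000/1001) = 143400 × 1001/600 = 239239.

239239 frames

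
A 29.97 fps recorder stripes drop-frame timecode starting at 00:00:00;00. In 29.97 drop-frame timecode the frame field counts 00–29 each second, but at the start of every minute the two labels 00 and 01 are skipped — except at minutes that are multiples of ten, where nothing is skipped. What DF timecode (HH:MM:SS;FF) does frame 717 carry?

Each 10-minute DF block holds 10 × 60 × 30 − 9 × 2 = 17982 frames. 717 ÷ 17982 → 0 full blocks, remainder 717.
Within the partial block the first minute is 1800 frames and each further minute 1798, so 0 further minute boundaries passed. Total skipped labels = 18 × 0 + 2 × 0 = 0.
Non-drop label index = 717 + 0 = 717; at 30 labels/s that is 00:00:23:27, i.e. DF 00:00:23;27.

00:00:23;27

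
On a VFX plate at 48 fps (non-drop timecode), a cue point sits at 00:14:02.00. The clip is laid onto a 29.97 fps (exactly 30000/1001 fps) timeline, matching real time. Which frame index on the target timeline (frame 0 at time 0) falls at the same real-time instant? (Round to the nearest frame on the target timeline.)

frame 25235

Source frame index: (0×3600 + 14×60 + 2) × 48 + 0 = 40416.
Real time: 40416 / (48) = 842 s.
Target frame: (842) × (30000/1001) = 25260000/1001 ≈ 25234.765 → 25235.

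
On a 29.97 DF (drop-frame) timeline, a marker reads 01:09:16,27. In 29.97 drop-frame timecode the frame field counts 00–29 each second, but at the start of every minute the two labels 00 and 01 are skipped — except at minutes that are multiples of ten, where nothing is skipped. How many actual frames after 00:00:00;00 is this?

124581

As if non-drop at 30 labels/s: (1 × 3600 + 9 × 60 + 16) × 30 + 27 = 124707.
Minute boundaries passed: 69; those not divisible by 10: 69 − 6 = 63; dropped labels = 2 × 63 = 126.
Actual frame index = 124707 − 126 = 124581.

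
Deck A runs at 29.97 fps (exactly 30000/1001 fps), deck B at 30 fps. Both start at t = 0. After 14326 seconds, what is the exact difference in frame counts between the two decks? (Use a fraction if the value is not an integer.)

A emits 30000/1001 × 14326 = 33060000/77 frames; B emits 30 × 14326 = 429780.
Difference = 33060/77 frames (≈ 429.3506); B is ahead of A.

33060/77 frames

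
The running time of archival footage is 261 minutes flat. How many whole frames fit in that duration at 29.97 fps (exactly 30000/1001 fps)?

261 min = 15660 s.
Frames = 15660 × 30000/1001 = 469800000/1001 ≈ 469330.6693.
Complete frames: 469330.

469330 frames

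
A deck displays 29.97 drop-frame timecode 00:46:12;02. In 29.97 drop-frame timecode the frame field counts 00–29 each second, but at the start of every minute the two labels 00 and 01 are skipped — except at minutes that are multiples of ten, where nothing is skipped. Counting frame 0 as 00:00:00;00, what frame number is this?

As if non-drop at 30 labels/s: (0 × 3600 + 46 × 60 + 12) × 30 + 2 = 83162.
Minute boundaries passed: 46; those not divisible by 10: 46 − 4 = 42; dropped labels = 2 × 42 = 84.
Actual frame index = 83162 − 84 = 83078.

83078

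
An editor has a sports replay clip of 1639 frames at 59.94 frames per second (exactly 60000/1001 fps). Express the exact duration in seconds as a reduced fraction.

1640639/60000 seconds

Running time = 1639 ÷ (60000/1001) = 1639 × 1001/60000 = 1640639/60000 s.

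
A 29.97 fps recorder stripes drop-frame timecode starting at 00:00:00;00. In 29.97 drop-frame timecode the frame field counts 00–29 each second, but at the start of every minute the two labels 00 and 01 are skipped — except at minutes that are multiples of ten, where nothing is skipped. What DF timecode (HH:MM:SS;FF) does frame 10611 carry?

00:05:54;01

Each 10-minute DF block holds 10 × 60 × 30 − 9 × 2 = 17982 frames. 10611 ÷ 17982 → 0 full blocks, remainder 10611.
Within the partial block the first minute is 1800 frames and each further minute 1798, so 5 further minute boundaries passed. Total skipped labels = 18 × 0 + 2 × 5 = 10.
Non-drop label index = 10611 + 10 = 10621; at 30 labels/s that is 00:05:54:01, i.e. DF 00:05:54;01.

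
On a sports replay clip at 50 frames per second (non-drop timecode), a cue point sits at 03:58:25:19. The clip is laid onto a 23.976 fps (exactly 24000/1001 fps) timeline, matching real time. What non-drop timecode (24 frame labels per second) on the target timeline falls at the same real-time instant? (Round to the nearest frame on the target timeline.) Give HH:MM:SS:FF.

03:58:11:02

Source frame index: (3×3600 + 58×60 + 25) × 50 + 19 = 715269.
Real time: 715269 / (50) = 715269/50 s.
Target frame: (715269/50) × (24000/1001) = 343329120/1001 ≈ 342986.134 → 342986.
At 24 labels/s: frame 342986 → 03:58:11:02.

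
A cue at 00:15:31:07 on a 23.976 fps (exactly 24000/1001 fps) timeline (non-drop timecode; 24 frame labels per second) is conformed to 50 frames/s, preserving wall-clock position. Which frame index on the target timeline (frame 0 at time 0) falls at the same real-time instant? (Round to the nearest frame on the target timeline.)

frame 46611

Source frame index: (0×3600 + 15×60 + 31) × 24 + 7 = 22351.
Real time: 22351 / (24000/1001) = 22373351/24000 s.
Target frame: (22373351/24000) × (50) = 22373351/480 ≈ 46611.148 → 46611.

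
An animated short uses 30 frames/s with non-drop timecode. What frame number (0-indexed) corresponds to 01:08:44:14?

Total seconds to the label: (1 × 3600 + 8 × 60 + 44) = 4124.
Frame index = 4124 × 30 + 14 = 123734.

123734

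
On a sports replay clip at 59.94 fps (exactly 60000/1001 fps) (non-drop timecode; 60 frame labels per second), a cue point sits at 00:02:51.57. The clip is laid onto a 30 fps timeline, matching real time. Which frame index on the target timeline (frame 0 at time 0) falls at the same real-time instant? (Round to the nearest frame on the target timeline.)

frame 5164

Source frame index: (0×3600 + 2×60 + 51) × 60 + 57 = 10317.
Real time: 10317 / (60000/1001) = 3442439/20000 s.
Target frame: (3442439/20000) × (30) = 10327317/2000 ≈ 5163.658 → 5164.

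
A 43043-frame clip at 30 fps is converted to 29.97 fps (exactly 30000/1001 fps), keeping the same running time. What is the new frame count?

Target frames = source frames × (target rate / source rate) = 43043 × (30000/1001)/(30) = 43043 × 1000/1001 = 43000.

43000 frames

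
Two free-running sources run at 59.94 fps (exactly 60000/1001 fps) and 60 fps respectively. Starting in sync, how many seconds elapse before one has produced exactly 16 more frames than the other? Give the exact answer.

4004/15 seconds

The gap grows by |60 − 60000/1001| = 60/1001 frames per second.
Time for a 16-frame gap: 16 ÷ (60/1001) = 4004/15 s.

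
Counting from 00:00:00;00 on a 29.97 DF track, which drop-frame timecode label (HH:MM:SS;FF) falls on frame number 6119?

00:03:24;05

Each 10-minute DF block holds 10 × 60 × 30 − 9 × 2 = 17982 frames. 6119 ÷ 17982 → 0 full blocks, remainder 6119.
Within the partial block the first minute is 1800 frames and each further minute 1798, so 3 further minute boundaries passed. Total skipped labels = 18 × 0 + 2 × 3 = 6.
Non-drop label index = 6119 + 6 = 6125; at 30 labels/s that is 00:03:24:05, i.e. DF 00:03:24;05.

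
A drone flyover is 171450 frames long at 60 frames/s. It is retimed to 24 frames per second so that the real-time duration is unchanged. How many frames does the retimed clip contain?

Frames at target rate = 171450 × (24) / (60) = 68580.

68580 frames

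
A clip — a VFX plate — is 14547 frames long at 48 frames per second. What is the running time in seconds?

Running time = 14547 / (48) = 303.0625 s.

303.0625 seconds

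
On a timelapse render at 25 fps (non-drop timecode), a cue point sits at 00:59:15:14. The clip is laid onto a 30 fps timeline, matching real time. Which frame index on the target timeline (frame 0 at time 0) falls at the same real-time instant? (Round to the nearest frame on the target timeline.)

Source frame index: (0×3600 + 59×60 + 15) × 25 + 14 = 88889.
Real time: 88889 / (25) = 88889/25 s.
Target frame: (88889/25) × (30) = 533334/5 ≈ 106666.800 → 106667.

frame 106667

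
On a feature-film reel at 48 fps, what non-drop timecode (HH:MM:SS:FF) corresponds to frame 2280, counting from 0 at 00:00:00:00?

00:00:47:24

2280 ÷ 48 = 47 full seconds, remainder 24 frames.
47 s = 0 h 0 min 47 s.
Timecode: 00:00:47:24.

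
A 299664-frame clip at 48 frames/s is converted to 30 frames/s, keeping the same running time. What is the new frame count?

187290 frames

Target frames = source frames × (target rate / source rate) = 299664 × (30)/(48) = 299664 × 5/8 = 187290.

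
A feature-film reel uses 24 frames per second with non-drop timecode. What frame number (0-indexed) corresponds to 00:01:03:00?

1512

Total seconds to the label: (0 × 3600 + 1 × 60 + 3) = 63.
Frame index = 63 × 24 + 0 = 1512.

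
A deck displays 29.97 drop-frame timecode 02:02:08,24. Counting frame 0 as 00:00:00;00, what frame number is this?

219644

As if non-drop at 30 labels/s: (2 × 3600 + 2 × 60 + 8) × 30 + 24 = 219864.
Minute boundaries passed: 122; those not divisible by 10: 122 − 12 = 110; dropped labels = 2 × 110 = 220.
Actual frame index = 219864 − 220 = 219644.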